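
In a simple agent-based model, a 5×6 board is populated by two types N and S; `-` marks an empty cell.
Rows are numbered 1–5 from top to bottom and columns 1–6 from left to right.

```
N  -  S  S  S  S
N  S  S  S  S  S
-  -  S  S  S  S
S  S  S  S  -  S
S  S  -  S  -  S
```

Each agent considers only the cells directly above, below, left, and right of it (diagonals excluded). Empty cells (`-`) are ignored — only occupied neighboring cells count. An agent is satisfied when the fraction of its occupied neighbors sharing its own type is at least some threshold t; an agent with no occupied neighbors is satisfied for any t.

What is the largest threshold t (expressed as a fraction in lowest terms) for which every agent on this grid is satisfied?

(1,1)N 1/1
(1,3)S 2/2
(1,4)S 3/3
(1,5)S 3/3
(1,6)S 2/2
(2,1)N 1/2
(2,2)S 1/2
(2,3)S 4/4
(2,4)S 4/4
(2,5)S 4/4
(2,6)S 3/3
(3,3)S 3/3
(3,4)S 4/4
(3,5)S 3/3
(3,6)S 3/3
(4,1)S 2/2
(4,2)S 3/3
(4,3)S 3/3
(4,4)S 3/3
(4,6)S 2/2
(5,1)S 2/2
(5,2)S 2/2
(5,4)S 1/1
(5,6)S 1/1
The smallest same-type fraction is 1/2 at (2,1), which reduces to 1/2. Any threshold above that leaves this agent unsatisfied.

1/2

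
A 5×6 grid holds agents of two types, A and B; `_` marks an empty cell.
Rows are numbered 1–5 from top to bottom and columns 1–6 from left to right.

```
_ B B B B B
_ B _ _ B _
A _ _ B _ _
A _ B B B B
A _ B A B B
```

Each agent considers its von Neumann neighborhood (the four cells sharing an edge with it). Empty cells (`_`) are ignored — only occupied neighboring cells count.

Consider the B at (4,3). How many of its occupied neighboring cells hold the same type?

2

Occupied neighbors of (4,3): (5,3)=B, (4,4)=B.
Same type (B): 2 of 2.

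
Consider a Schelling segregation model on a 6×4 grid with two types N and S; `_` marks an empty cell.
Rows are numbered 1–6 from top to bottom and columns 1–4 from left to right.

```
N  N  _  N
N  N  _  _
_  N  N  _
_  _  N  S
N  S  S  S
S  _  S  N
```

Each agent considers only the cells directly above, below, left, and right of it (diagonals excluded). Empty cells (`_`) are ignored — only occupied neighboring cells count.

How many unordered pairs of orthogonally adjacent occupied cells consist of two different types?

6

Scan each occupied cell's neighbors to the right and below so each pair is counted once.
Row 1: N(1,1)–N(1,2)= N(1,1)–N(2,1)= N(1,2)–N(2,2)=  → 0/3 unlike.
Row 2: N(2,1)–N(2,2)= N(2,2)–N(3,2)=  → 0/2 unlike.
Row 3: N(3,2)–N(3,3)= N(3,3)–N(4,3)=  → 0/2 unlike.
Row 4: N(4,3)–S(4,4)≠ N(4,3)–S(5,3)≠ S(4,4)–S(5,4)=  → 2/3 unlike.
Row 5: N(5,1)–S(5,2)≠ N(5,1)–S(6,1)≠ S(5,2)–S(5,3)= S(5,3)–S(5,4)= S(5,3)–S(6,3)= S(5,4)–N(6,4)≠  → 3/6 unlike.
Row 6: S(6,3)–N(6,4)≠  → 1/1 unlike.
Total adjacent occupied pairs: 17; unlike-type pairs: 6.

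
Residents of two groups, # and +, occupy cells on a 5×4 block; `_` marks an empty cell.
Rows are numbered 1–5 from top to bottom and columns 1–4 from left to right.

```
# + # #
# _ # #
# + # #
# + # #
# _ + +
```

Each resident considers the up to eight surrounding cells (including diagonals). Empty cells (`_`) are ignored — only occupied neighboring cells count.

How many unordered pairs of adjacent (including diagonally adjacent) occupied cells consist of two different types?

19

Scan each occupied cell's neighbors to the right and below (and the two forward diagonals) so each pair is counted once.
Row 1: #(1,1)–+(1,2)≠ #(1,1)–#(2,1)= +(1,2)–#(1,3)≠ +(1,2)–#(2,3)≠ +(1,2)–#(2,1)≠ #(1,3)–#(1,4)= #(1,3)–#(2,3)= #(1,3)–#(2,4)= #(1,4)–#(2,4)= #(1,4)–#(2,3)=  → 4/10 unlike.
Row 2: #(2,1)–#(3,1)= #(2,1)–+(3,2)≠ #(2,3)–#(2,4)= #(2,3)–#(3,3)= #(2,3)–#(3,4)= #(2,3)–+(3,2)≠ #(2,4)–#(3,4)= #(2,4)–#(3,3)=  → 2/8 unlike.
Row 3: #(3,1)–+(3,2)≠ #(3,1)–#(4,1)= #(3,1)–+(4,2)≠ +(3,2)–#(3,3)≠ +(3,2)–+(4,2)= +(3,2)–#(4,3)≠ +(3,2)–#(4,1)≠ #(3,3)–#(3,4)= #(3,3)–#(4,3)= #(3,3)–#(4,4)= #(3,3)–+(4,2)≠ #(3,4)–#(4,4)= #(3,4)–#(4,3)=  → 6/13 unlike.
Row 4: #(4,1)–+(4,2)≠ #(4,1)–#(5,1)= +(4,2)–#(4,3)≠ +(4,2)–+(5,3)= +(4,2)–#(5,1)≠ #(4,3)–#(4,4)= #(4,3)–+(5,3)≠ #(4,3)–+(5,4)≠ #(4,4)–+(5,4)≠ #(4,4)–+(5,3)≠  → 7/10 unlike.
Row 5: +(5,3)–+(5,4)=  → 0/1 unlike.
Total adjacent occupied pairs: 42; unlike-type pairs: 19.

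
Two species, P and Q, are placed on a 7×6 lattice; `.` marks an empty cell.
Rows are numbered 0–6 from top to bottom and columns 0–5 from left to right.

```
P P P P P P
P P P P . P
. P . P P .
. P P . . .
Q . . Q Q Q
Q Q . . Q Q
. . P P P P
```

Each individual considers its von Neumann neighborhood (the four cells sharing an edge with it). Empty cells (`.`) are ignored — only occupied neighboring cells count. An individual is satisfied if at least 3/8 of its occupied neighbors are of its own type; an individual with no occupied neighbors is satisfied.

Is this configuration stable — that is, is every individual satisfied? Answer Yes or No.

Yes

Row 0: (0,0)P 2/2 satisfied · (0,1)P 3/3 satisfied · (0,2)P 3/3 satisfied · (0,3)P 3/3 satisfied · (0,4)P 2/2 satisfied · (0,5)P 2/2 satisfied
Row 1: (1,0)P 2/2 satisfied · (1,1)P 4/4 satisfied · (1,2)P 3/3 satisfied · (1,3)P 3/3 satisfied · (1,5)P 1/1 satisfied
Row 2: (2,1)P 2/2 satisfied · (2,3)P 2/2 satisfied · (2,4)P 1/1 satisfied
Row 3: (3,1)P 2/2 satisfied · (3,2)P 1/1 satisfied
Row 4: (4,0)Q 1/1 satisfied · (4,3)Q 1/1 satisfied · (4,4)Q 3/3 satisfied · (4,5)Q 2/2 satisfied
Row 5: (5,0)Q 2/2 satisfied · (5,1)Q 1/1 satisfied · (5,4)Q 2/3 satisfied · (5,5)Q 2/3 satisfied
Row 6: (6,2)P 1/1 satisfied · (6,3)P 2/2 satisfied · (6,4)P 2/3 satisfied · (6,5)P 1/2 satisfied
All meet the threshold, so the configuration is stable.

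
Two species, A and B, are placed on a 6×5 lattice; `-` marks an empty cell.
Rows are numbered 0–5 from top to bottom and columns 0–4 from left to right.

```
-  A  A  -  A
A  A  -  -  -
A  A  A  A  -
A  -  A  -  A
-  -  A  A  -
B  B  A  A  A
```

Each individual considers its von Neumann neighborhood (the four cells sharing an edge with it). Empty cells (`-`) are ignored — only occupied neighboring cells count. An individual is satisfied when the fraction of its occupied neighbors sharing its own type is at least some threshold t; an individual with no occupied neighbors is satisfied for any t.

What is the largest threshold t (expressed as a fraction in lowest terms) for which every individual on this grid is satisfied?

1/2

(0,1)A 2/2
(0,2)A 1/1
(0,4)A — no occupied neighbors
(1,0)A 2/2
(1,1)A 3/3
(2,0)A 3/3
(2,1)A 3/3
(2,2)A 3/3
(2,3)A 1/1
(3,0)A 1/1
(3,2)A 2/2
(3,4)A — no occupied neighbors
(4,2)A 3/3
(4,3)A 2/2
(5,0)B 1/1
(5,1)B 1/2
(5,2)A 2/3
(5,3)A 3/3
(5,4)A 1/1
The smallest same-type fraction is 1/2 at (5,1), which reduces to 1/2. Any threshold above that leaves this individual unsatisfied.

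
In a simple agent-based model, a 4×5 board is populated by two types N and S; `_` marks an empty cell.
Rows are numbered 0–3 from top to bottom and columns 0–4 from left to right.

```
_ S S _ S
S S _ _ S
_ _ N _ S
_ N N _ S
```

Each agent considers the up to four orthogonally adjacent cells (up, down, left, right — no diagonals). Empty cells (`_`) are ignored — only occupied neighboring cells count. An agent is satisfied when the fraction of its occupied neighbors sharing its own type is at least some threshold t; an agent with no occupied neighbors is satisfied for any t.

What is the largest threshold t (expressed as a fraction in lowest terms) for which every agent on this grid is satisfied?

Row 0: (0,1)S 2/2 · (0,2)S 1/1 · (0,4)S 1/1
Row 1: (1,0)S 1/1 · (1,1)S 2/2 · (1,4)S 2/2
Row 2: (2,2)N 1/1 · (2,4)S 2/2
Row 3: (3,1)N 1/1 · (3,2)N 2/2 · (3,4)S 1/1
The smallest same-type fraction is 2/2 at (0,1), which reduces to 1/1. Any threshold above that leaves this agent unsatisfied.

1/1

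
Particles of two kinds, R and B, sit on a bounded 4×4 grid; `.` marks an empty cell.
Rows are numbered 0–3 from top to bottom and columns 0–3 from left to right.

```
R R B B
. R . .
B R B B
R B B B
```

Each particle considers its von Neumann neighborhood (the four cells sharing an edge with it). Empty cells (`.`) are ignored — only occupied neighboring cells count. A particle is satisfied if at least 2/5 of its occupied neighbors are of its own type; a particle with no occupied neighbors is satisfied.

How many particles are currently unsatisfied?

4

(0,0)R 1/1 satisfied
(0,1)R 2/3 satisfied
(0,2)B 1/2 satisfied
(0,3)B 1/1 satisfied
(1,1)R 2/2 satisfied
(2,0)B 0/2 not
(2,1)R 1/4 not
(2,2)B 2/3 satisfied
(2,3)B 2/2 satisfied
(3,0)R 0/2 not
(3,1)B 1/3 not
(3,2)B 3/3 satisfied
(3,3)B 2/2 satisfied
Unsatisfied: (2,0), (2,1), (3,0), (3,1) — 4 in total.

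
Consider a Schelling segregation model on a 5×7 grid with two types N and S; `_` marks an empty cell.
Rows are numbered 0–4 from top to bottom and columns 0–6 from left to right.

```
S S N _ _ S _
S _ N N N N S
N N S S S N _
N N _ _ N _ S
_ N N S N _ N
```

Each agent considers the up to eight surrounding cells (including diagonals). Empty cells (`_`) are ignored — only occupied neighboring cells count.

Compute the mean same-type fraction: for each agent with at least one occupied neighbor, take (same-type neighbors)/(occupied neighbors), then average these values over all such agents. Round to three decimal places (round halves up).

0.490

(0,0)S 2/2
(0,1)S 2/4
(0,2)N 2/3
(0,5)S 1/3
(1,0)S 2/4
(1,2)N 3/6
(1,3)N 3/6
(1,4)N 3/6
(1,5)N 2/5
(1,6)S 1/3
(2,0)N 3/4
(2,1)N 4/6
(2,2)S 1/5
(2,3)S 2/6
(2,4)S 1/6
(2,5)N 3/6
(3,0)N 4/4
(3,1)N 5/6
(3,4)N 2/5
(3,6)S 0/2
(4,1)N 3/3
(4,2)N 2/3
(4,3)S 0/3
(4,4)N 1/2
(4,6)N 0/1
Sum over 25 agents: 2/2 + 2/4 + 2/3 + 1/3 + 2/4 + 3/6 + 3/6 + 3/6 + 2/5 + 1/3 + 3/4 + 4/6 + 1/5 + 2/6 + 1/6 + 3/6 + 4/4 + 5/6 + 2/5 + 0/2 + 3/3 + 2/3 + 0/3 + 1/2 + 0/1 = 49/4; mean = 49/4 ÷ 25 = 49/100 = 0.49 → 0.490.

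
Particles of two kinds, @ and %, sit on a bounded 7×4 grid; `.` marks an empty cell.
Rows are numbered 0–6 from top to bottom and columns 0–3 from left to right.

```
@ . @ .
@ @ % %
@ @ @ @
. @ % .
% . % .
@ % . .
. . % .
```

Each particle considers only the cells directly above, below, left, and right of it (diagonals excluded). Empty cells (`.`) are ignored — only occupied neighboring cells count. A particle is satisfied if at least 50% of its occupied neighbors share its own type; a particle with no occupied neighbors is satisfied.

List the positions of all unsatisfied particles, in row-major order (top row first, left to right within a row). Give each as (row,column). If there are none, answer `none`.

(0,2), (1,2), (3,2), (4,0), (5,0), (5,1)

Row 0: (0,0)@ 1/1 ok · (0,2)@ 0/1 unhappy
Row 1: (1,0)@ 3/3 ok · (1,1)@ 2/3 ok · (1,2)% 1/4 unhappy · (1,3)% 1/2 ok
Row 2: (2,0)@ 2/2 ok · (2,1)@ 4/4 ok · (2,2)@ 2/4 ok · (2,3)@ 1/2 ok
Row 3: (3,1)@ 1/2 ok · (3,2)% 1/3 unhappy
Row 4: (4,0)% 0/1 unhappy · (4,2)% 1/1 ok
Row 5: (5,0)@ 0/2 unhappy · (5,1)% 0/1 unhappy
Row 6: (6,2)% 0/0 ok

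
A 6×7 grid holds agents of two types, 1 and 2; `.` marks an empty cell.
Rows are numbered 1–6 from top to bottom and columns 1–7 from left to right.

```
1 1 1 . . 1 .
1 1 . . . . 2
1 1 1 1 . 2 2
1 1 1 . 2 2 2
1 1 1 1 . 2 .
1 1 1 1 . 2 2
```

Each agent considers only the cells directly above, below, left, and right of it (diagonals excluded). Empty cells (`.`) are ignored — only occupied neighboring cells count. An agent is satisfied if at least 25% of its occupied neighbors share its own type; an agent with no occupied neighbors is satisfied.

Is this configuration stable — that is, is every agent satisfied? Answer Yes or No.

(1,1)1 2/2 ok
(1,2)1 3/3 ok
(1,3)1 1/1 ok
(1,6)1 0/0 ok
(2,1)1 3/3 ok
(2,2)1 3/3 ok
(2,7)2 1/1 ok
(3,1)1 3/3 ok
(3,2)1 4/4 ok
(3,3)1 3/3 ok
(3,4)1 1/1 ok
(3,6)2 2/2 ok
(3,7)2 3/3 ok
(4,1)1 3/3 ok
(4,2)1 4/4 ok
(4,3)1 3/3 ok
(4,5)2 1/1 ok
(4,6)2 4/4 ok
(4,7)2 2/2 ok
(5,1)1 3/3 ok
(5,2)1 4/4 ok
(5,3)1 4/4 ok
(5,4)1 2/2 ok
(5,6)2 2/2 ok
(6,1)1 2/2 ok
(6,2)1 3/3 ok
(6,3)1 3/3 ok
(6,4)1 2/2 ok
(6,6)2 2/2 ok
(6,7)2 1/1 ok
All meet the threshold, so the configuration is stable.

Yes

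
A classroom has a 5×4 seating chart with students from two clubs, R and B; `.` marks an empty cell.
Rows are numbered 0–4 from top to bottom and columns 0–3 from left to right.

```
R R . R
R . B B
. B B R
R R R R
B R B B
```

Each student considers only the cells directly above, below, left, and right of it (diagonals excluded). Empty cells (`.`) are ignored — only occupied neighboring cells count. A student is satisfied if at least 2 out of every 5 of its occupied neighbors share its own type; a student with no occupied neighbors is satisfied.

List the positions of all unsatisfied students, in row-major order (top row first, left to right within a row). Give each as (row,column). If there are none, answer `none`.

(0,3), (1,3), (2,3), (4,0), (4,1), (4,2)

(0,0)R 2/2 ✓
(0,1)R 1/1 ✓
(0,3)R 0/1 ✗
(1,0)R 1/1 ✓
(1,2)B 2/2 ✓
(1,3)B 1/3 ✗
(2,1)B 1/2 ✓
(2,2)B 2/4 ✓
(2,3)R 1/3 ✗
(3,0)R 1/2 ✓
(3,1)R 3/4 ✓
(3,2)R 2/4 ✓
(3,3)R 2/3 ✓
(4,0)B 0/2 ✗
(4,1)R 1/3 ✗
(4,2)B 1/3 ✗
(4,3)B 1/2 ✓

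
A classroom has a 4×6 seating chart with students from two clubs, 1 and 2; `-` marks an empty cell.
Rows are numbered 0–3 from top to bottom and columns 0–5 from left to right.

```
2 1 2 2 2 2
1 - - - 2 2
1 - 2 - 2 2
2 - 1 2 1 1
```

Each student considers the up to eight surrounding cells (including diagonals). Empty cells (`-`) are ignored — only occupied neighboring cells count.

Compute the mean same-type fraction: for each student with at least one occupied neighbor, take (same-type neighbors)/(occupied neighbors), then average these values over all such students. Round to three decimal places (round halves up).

(0,0)2 0/2
(0,1)1 1/3
(0,2)2 1/2
(0,3)2 3/3
(0,4)2 4/4
(0,5)2 3/3
(1,0)1 2/3
(1,4)2 6/6
(1,5)2 5/5
(2,0)1 1/2
(2,2)2 1/2
(2,4)2 4/6
(2,5)2 3/5
(3,0)2 0/1
(3,2)1 0/2
(3,3)2 2/4
(3,4)1 1/4
(3,5)1 1/3
Sum over 18 students: 0/2 + 1/3 + 1/2 + 3/3 + 4/4 + 3/3 + 2/3 + 6/6 + 5/5 + 1/2 + 1/2 + 4/6 + 3/5 + 0/1 + 0/2 + 2/4 + 1/4 + 1/3 = 197/20; mean = 197/20 ÷ 18 = 197/360 = 0.547222… → 0.547.

0.547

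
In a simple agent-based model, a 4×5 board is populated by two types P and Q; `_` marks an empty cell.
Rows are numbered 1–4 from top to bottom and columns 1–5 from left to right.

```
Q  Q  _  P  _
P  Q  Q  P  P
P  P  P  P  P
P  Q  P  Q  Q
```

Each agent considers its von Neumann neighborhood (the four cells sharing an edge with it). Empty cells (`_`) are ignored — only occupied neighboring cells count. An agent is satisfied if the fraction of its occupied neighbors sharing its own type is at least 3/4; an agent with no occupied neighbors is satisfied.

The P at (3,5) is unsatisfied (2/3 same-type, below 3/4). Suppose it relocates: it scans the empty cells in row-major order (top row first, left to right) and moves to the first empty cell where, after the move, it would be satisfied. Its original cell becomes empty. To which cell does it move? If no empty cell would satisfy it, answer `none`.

(1,5)

Vacating (3,5). Empty cells in order:
  (1,3): 1/3 same-type → still unsatisfied.
  (1,5): 2/2 same-type → satisfied — stop here.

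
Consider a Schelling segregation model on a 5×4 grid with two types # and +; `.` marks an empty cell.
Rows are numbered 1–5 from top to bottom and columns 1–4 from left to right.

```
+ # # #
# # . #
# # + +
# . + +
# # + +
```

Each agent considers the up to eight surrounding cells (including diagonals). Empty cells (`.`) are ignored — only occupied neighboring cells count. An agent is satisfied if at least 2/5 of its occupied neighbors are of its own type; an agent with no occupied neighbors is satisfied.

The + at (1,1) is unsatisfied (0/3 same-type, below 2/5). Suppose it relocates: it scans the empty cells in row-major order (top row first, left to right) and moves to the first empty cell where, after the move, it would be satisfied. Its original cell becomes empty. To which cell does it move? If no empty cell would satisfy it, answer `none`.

Vacating (1,1). Empty cells in order:
  (2,3): 2/8 same-type → still unsatisfied.
  (4,2): 3/8 same-type → still unsatisfied.

none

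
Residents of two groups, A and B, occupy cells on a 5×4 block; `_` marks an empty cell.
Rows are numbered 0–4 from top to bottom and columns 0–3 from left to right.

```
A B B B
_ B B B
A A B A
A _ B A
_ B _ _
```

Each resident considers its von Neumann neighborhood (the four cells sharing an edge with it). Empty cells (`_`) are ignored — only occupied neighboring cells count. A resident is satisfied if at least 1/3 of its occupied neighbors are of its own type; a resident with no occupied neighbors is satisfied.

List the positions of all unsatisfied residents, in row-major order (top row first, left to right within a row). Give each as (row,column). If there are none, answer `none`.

Row 0: (0,0)A 0/1 ✗ · (0,1)B 2/3 ✓ · (0,2)B 3/3 ✓ · (0,3)B 2/2 ✓
Row 1: (1,1)B 2/3 ✓ · (1,2)B 4/4 ✓ · (1,3)B 2/3 ✓
Row 2: (2,0)A 2/2 ✓ · (2,1)A 1/3 ✓ · (2,2)B 2/4 ✓ · (2,3)A 1/3 ✓
Row 3: (3,0)A 1/1 ✓ · (3,2)B 1/2 ✓ · (3,3)A 1/2 ✓
Row 4: (4,1)B 0/0 ✓

(0,0)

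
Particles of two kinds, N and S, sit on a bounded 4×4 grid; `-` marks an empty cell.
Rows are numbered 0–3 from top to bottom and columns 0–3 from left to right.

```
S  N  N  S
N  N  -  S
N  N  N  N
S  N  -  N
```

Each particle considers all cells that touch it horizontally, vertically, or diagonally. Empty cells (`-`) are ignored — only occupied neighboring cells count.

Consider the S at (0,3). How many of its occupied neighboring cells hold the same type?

1

Occupied neighbors of (0,3): (0,2)=N, (1,3)=S.
Same type (S): 1 of 2.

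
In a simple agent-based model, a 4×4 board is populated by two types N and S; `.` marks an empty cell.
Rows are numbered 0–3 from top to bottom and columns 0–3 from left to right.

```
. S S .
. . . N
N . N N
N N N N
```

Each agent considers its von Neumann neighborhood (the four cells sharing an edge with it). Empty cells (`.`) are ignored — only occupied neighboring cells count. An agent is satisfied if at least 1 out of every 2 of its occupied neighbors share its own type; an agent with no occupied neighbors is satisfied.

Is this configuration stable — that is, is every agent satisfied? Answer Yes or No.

(0,1)S 1/1 satisfied
(0,2)S 1/1 satisfied
(1,3)N 1/1 satisfied
(2,0)N 1/1 satisfied
(2,2)N 2/2 satisfied
(2,3)N 3/3 satisfied
(3,0)N 2/2 satisfied
(3,1)N 2/2 satisfied
(3,2)N 3/3 satisfied
(3,3)N 2/2 satisfied
All meet the threshold, so the configuration is stable.

Yes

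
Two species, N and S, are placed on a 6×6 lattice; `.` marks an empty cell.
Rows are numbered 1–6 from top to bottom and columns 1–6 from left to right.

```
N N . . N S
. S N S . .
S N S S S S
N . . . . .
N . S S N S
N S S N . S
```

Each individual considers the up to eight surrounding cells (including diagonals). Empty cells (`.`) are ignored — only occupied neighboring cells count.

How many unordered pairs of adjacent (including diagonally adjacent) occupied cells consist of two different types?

Scan each occupied cell's neighbors to the right and below (and the two forward diagonals) so each pair is counted once.
Row 1: N(1,1)–N(1,2)= N(1,1)–S(2,2)≠ N(1,2)–S(2,2)≠ N(1,2)–N(2,3)= N(1,5)–S(1,6)≠ N(1,5)–S(2,4)≠  → 4/6 unlike.
Row 2: S(2,2)–N(2,3)≠ S(2,2)–N(3,2)≠ S(2,2)–S(3,3)= S(2,2)–S(3,1)= N(2,3)–S(2,4)≠ N(2,3)–S(3,3)≠ N(2,3)–S(3,4)≠ N(2,3)–N(3,2)= S(2,4)–S(3,4)= S(2,4)–S(3,5)= S(2,4)–S(3,3)=  → 5/11 unlike.
Row 3: S(3,1)–N(3,2)≠ S(3,1)–N(4,1)≠ N(3,2)–S(3,3)≠ N(3,2)–N(4,1)= S(3,3)–S(3,4)= S(3,4)–S(3,5)= S(3,5)–S(3,6)=  → 3/7 unlike.
Row 4: N(4,1)–N(5,1)=  → 0/1 unlike.
Row 5: N(5,1)–N(6,1)= N(5,1)–S(6,2)≠ S(5,3)–S(5,4)= S(5,3)–S(6,3)= S(5,3)–N(6,4)≠ S(5,3)–S(6,2)= S(5,4)–N(5,5)≠ S(5,4)–N(6,4)≠ S(5,4)–S(6,3)= N(5,5)–S(5,6)≠ N(5,5)–S(6,6)≠ N(5,5)–N(6,4)= S(5,6)–S(6,6)=  → 6/13 unlike.
Row 6: N(6,1)–S(6,2)≠ S(6,2)–S(6,3)= S(6,3)–N(6,4)≠  → 2/3 unlike.
Total adjacent occupied pairs: 41; unlike-type pairs: 20.

20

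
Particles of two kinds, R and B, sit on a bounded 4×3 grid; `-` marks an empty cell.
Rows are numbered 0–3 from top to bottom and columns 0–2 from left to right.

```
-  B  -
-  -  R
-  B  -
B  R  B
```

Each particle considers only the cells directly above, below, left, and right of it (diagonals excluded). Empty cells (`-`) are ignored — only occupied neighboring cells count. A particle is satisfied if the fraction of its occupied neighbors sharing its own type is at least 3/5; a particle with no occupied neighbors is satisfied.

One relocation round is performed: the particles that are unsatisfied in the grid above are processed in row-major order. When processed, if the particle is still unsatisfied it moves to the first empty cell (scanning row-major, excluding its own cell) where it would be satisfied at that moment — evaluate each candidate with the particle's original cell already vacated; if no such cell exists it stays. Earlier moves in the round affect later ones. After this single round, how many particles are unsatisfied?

Initially unsatisfied (in order): (2,1), (3,0), (3,1), (3,2).
  (2,1) → (0,0).
  (3,0) → (1,0).
  (3,1) → (2,1).
  (3,2): now satisfied by earlier moves; stays.
Resulting grid:
B B -
B - R
- R -
- - B
All satisfied now.

0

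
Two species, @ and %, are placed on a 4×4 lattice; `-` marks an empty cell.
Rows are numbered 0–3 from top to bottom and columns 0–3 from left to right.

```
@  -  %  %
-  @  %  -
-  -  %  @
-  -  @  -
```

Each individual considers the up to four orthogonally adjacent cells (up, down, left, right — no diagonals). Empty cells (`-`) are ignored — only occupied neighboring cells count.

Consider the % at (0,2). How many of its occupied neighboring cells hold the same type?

Occupied neighbors of (0,2): (1,2)=%, (0,3)=%.
Same type (%): 2 of 2.

2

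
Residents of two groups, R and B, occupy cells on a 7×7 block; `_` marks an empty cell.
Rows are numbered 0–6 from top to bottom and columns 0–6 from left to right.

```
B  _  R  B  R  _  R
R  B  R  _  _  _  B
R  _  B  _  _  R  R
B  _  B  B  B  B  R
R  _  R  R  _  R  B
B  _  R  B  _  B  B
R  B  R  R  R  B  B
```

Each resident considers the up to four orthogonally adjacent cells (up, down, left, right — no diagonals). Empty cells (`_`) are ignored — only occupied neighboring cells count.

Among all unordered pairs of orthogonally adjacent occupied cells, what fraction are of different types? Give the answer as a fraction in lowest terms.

Scan each occupied cell's neighbors to the right and below so each pair is counted once.
From row 0: 4 unlike of 5 pairs (running 4/5).
From row 1: 4 unlike of 5 pairs (running 8/10).
From row 2: 2 unlike of 5 pairs (running 10/15).
From row 3: 6 unlike of 9 pairs (running 16/24).
From row 4: 4 unlike of 7 pairs (running 20/31).
From row 5: 3 unlike of 7 pairs (running 23/38).
From row 6: 3 unlike of 6 pairs (running 26/44).
Total adjacent occupied pairs: 44; unlike-type pairs: 26.
26/44 reduces to 13/22.

13/22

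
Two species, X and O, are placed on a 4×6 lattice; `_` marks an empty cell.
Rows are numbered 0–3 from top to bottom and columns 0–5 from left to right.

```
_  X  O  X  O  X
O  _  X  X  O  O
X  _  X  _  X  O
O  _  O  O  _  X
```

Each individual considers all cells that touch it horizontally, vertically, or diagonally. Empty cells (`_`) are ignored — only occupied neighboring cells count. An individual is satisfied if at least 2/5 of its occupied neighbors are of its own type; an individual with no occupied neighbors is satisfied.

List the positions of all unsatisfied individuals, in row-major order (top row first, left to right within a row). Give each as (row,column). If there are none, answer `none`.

Row 0: (0,1)X 1/3 not · (0,2)O 0/4 not · (0,3)X 2/5 satisfied · (0,4)O 2/5 satisfied · (0,5)X 0/3 not
Row 1: (1,0)O 0/2 not · (1,2)X 4/5 satisfied · (1,3)X 4/7 satisfied · (1,4)O 3/7 satisfied · (1,5)O 3/5 satisfied
Row 2: (2,0)X 0/2 not · (2,2)X 2/4 satisfied · (2,4)X 2/6 not · (2,5)O 2/4 satisfied
Row 3: (3,0)O 0/1 not · (3,2)O 1/2 satisfied · (3,3)O 1/3 not · (3,5)X 1/2 satisfied

(0,1), (0,2), (0,5), (1,0), (2,0), (2,4), (3,0), (3,3)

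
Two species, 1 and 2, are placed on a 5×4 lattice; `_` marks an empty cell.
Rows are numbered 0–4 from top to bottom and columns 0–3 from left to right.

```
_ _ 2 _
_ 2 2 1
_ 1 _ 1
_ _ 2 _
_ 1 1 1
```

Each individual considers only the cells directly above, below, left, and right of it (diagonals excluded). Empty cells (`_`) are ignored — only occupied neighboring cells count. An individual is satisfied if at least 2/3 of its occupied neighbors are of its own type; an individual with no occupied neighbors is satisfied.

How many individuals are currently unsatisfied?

4

(0,2)2 1/1 ✓
(1,1)2 1/2 ✗
(1,2)2 2/3 ✓
(1,3)1 1/2 ✗
(2,1)1 0/1 ✗
(2,3)1 1/1 ✓
(3,2)2 0/1 ✗
(4,1)1 1/1 ✓
(4,2)1 2/3 ✓
(4,3)1 1/1 ✓
Unsatisfied: (1,1), (1,3), (2,1), (3,2) — 4 in total.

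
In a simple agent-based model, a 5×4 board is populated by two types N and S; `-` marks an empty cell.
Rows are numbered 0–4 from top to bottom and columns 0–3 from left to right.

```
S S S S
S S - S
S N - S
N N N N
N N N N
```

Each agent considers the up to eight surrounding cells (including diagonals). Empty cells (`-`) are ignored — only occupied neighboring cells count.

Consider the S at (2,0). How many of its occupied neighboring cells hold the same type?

2

Occupied neighbors of (2,0): (1,0)=S, (1,1)=S, (2,1)=N, (3,0)=N, (3,1)=N.
Same type (S): 2 of 5.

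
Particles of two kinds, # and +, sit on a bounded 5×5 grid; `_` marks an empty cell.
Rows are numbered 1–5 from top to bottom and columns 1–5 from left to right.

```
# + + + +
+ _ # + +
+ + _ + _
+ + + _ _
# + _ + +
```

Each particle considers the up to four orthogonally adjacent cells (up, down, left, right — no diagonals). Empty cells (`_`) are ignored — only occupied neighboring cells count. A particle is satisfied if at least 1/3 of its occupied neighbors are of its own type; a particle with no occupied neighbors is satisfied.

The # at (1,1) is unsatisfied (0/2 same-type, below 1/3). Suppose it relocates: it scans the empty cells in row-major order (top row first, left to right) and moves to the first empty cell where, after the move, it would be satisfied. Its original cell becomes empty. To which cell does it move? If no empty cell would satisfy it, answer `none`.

Vacating (1,1). Empty cells in order:
  (2,2): 1/4 same-type → still unsatisfied.
  (3,3): 1/4 same-type → still unsatisfied.
  (3,5): 0/2 same-type → still unsatisfied.
  (4,4): 0/3 same-type → still unsatisfied.
  (4,5): 0/1 same-type → still unsatisfied.
  (5,3): 0/3 same-type → still unsatisfied.

none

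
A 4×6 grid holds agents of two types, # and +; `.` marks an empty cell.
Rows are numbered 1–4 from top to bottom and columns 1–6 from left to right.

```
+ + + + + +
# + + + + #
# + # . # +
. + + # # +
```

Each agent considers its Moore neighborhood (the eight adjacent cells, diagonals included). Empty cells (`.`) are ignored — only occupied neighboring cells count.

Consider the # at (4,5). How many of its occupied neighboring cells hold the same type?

2

Occupied neighbors of (4,5): (3,5)=#, (3,6)=+, (4,4)=#, (4,6)=+.
Same type (#): 2 of 4.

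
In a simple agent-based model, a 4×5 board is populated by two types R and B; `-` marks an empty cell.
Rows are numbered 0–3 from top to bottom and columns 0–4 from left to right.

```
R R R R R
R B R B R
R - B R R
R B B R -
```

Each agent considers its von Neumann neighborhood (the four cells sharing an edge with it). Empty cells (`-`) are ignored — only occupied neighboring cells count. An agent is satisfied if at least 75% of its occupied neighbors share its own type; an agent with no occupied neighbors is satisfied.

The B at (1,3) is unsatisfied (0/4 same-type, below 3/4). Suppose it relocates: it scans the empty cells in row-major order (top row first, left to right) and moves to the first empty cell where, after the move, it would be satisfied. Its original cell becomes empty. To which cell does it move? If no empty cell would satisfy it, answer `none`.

(2,1)

Vacating (1,3). Empty cells in order:
  (2,1): 3/4 same-type → satisfied — stop here.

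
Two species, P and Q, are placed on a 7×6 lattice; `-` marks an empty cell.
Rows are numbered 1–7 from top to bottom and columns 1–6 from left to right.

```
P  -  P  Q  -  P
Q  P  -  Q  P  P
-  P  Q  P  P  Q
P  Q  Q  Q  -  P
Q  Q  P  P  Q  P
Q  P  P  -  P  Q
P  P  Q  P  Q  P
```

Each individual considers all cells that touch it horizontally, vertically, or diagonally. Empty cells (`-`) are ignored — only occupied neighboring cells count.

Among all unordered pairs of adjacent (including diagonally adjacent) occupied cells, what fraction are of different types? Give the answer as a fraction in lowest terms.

Scan each occupied cell's neighbors to the right and below (and the two forward diagonals) so each pair is counted once.
From row 1: 4 unlike of 9 pairs (running 4/9).
From row 2: 8 unlike of 14 pairs (running 12/23).
From row 3: 9 unlike of 15 pairs (running 21/38).
From row 4: 9 unlike of 16 pairs (running 30/54).
From row 5: 8 unlike of 18 pairs (running 38/72).
From row 6: 8 unlike of 16 pairs (running 46/88).
From row 7: 4 unlike of 5 pairs (running 50/93).
Total adjacent occupied pairs: 93; unlike-type pairs: 50.
50/93 is already in lowest terms.

50/93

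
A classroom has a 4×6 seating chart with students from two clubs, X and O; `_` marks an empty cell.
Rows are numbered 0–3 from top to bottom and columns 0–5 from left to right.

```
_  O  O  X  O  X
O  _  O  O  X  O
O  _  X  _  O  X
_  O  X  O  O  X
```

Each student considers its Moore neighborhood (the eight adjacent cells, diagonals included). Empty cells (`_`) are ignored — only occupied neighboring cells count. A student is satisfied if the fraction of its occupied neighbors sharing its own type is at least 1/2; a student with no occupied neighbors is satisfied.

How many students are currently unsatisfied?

Row 0: (0,1)O 3/3 ok · (0,2)O 3/4 ok · (0,3)X 1/5 unhappy · (0,4)O 2/5 unhappy · (0,5)X 1/3 unhappy
Row 1: (1,0)O 2/2 ok · (1,2)O 3/5 ok · (1,3)O 4/7 ok · (1,4)X 3/7 unhappy · (1,5)O 2/5 unhappy
Row 2: (2,0)O 2/2 ok · (2,2)X 1/5 unhappy · (2,4)O 4/7 ok · (2,5)X 2/5 unhappy
Row 3: (3,1)O 1/3 unhappy · (3,2)X 1/3 unhappy · (3,3)O 2/4 ok · (3,4)O 2/4 ok · (3,5)X 1/3 unhappy
Unsatisfied: (0,3), (0,4), (0,5), (1,4), (1,5), (2,2), (2,5), (3,1), (3,2), (3,5) — 10 in total.

10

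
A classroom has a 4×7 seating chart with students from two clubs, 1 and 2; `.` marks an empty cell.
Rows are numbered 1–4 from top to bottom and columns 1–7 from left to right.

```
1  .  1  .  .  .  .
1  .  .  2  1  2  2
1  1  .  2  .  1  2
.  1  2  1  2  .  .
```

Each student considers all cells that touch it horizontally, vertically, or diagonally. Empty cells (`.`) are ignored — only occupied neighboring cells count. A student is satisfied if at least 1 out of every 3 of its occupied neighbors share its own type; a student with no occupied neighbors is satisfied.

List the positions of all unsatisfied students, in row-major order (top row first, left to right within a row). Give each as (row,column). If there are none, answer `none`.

(1,1)1 1/1 ok
(1,3)1 0/1 unhappy
(2,1)1 3/3 ok
(2,4)2 1/3 ok
(2,5)1 1/4 unhappy
(2,6)2 2/4 ok
(2,7)2 2/3 ok
(3,1)1 3/3 ok
(3,2)1 3/4 ok
(3,4)2 3/5 ok
(3,6)1 1/5 unhappy
(3,7)2 2/3 ok
(4,2)1 2/3 ok
(4,3)2 1/4 unhappy
(4,4)1 0/3 unhappy
(4,5)2 1/3 ok

(1,3), (2,5), (3,6), (4,3), (4,4)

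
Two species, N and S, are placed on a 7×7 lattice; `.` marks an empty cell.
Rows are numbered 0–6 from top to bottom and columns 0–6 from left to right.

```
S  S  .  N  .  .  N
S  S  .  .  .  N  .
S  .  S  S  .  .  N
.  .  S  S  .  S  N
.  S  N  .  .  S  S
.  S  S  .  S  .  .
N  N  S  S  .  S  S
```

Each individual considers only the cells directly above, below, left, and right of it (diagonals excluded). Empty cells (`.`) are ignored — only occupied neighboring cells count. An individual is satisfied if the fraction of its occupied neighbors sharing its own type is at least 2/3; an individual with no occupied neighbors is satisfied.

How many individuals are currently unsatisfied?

6

(0,0)S 2/2 satisfied
(0,1)S 2/2 satisfied
(0,3)N 0/0 satisfied
(0,6)N 0/0 satisfied
(1,0)S 3/3 satisfied
(1,1)S 2/2 satisfied
(1,5)N 0/0 satisfied
(2,0)S 1/1 satisfied
(2,2)S 2/2 satisfied
(2,3)S 2/2 satisfied
(2,6)N 1/1 satisfied
(3,2)S 2/3 satisfied
(3,3)S 2/2 satisfied
(3,5)S 1/2 not
(3,6)N 1/3 not
(4,1)S 1/2 not
(4,2)N 0/3 not
(4,5)S 2/2 satisfied
(4,6)S 1/2 not
(5,1)S 2/3 satisfied
(5,2)S 2/3 satisfied
(5,4)S 0/0 satisfied
(6,0)N 1/1 satisfied
(6,1)N 1/3 not
(6,2)S 2/3 satisfied
(6,3)S 1/1 satisfied
(6,5)S 1/1 satisfied
(6,6)S 1/1 satisfied
Unsatisfied: (3,5), (3,6), (4,1), (4,2), (4,6), (6,1) — 6 in total.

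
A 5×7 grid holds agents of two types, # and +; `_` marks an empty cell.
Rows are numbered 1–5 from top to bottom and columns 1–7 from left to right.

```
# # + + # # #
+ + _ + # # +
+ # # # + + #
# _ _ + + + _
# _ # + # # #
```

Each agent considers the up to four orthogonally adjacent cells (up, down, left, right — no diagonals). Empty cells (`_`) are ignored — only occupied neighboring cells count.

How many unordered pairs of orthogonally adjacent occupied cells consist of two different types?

21

Scan each occupied cell's neighbors to the right and below so each pair is counted once.
Row 1: #(1,1)–#(1,2)= #(1,1)–+(2,1)≠ #(1,2)–+(1,3)≠ #(1,2)–+(2,2)≠ +(1,3)–+(1,4)= +(1,4)–#(1,5)≠ +(1,4)–+(2,4)= #(1,5)–#(1,6)= #(1,5)–#(2,5)= #(1,6)–#(1,7)= #(1,6)–#(2,6)= #(1,7)–+(2,7)≠  → 5/12 unlike.
Row 2: +(2,1)–+(2,2)= +(2,1)–+(3,1)= +(2,2)–#(3,2)≠ +(2,4)–#(2,5)≠ +(2,4)–#(3,4)≠ #(2,5)–#(2,6)= #(2,5)–+(3,5)≠ #(2,6)–+(2,7)≠ #(2,6)–+(3,6)≠ +(2,7)–#(3,7)≠  → 7/10 unlike.
Row 3: +(3,1)–#(3,2)≠ +(3,1)–#(4,1)≠ #(3,2)–#(3,3)= #(3,3)–#(3,4)= #(3,4)–+(3,5)≠ #(3,4)–+(4,4)≠ +(3,5)–+(3,6)= +(3,5)–+(4,5)= +(3,6)–#(3,7)≠ +(3,6)–+(4,6)=  → 5/10 unlike.
Row 4: #(4,1)–#(5,1)= +(4,4)–+(4,5)= +(4,4)–+(5,4)= +(4,5)–+(4,6)= +(4,5)–#(5,5)≠ +(4,6)–#(5,6)≠  → 2/6 unlike.
Row 5: #(5,3)–+(5,4)≠ +(5,4)–#(5,5)≠ #(5,5)–#(5,6)= #(5,6)–#(5,7)=  → 2/4 unlike.
Total adjacent occupied pairs: 42; unlike-type pairs: 21.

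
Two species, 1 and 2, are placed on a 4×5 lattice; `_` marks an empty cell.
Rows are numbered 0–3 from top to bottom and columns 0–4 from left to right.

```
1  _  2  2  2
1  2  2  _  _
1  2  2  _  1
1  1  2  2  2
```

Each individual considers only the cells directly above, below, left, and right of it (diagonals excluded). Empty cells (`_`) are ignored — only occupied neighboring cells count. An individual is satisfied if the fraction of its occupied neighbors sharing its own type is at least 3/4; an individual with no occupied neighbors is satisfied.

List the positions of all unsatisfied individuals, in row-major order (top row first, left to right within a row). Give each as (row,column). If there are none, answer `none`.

(1,0), (1,1), (2,0), (2,1), (2,4), (3,1), (3,2), (3,4)

Row 0: (0,0)1 1/1 ok · (0,2)2 2/2 ok · (0,3)2 2/2 ok · (0,4)2 1/1 ok
Row 1: (1,0)1 2/3 unhappy · (1,1)2 2/3 unhappy · (1,2)2 3/3 ok
Row 2: (2,0)1 2/3 unhappy · (2,1)2 2/4 unhappy · (2,2)2 3/3 ok · (2,4)1 0/1 unhappy
Row 3: (3,0)1 2/2 ok · (3,1)1 1/3 unhappy · (3,2)2 2/3 unhappy · (3,3)2 2/2 ok · (3,4)2 1/2 unhappy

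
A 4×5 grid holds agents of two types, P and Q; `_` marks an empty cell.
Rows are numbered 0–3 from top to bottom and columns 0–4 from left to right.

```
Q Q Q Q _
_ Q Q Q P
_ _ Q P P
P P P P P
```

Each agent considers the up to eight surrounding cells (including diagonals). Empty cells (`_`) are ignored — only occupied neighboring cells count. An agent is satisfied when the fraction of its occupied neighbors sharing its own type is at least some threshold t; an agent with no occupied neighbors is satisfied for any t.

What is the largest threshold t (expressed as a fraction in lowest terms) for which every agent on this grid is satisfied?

Row 0: (0,0)Q 2/2 · (0,1)Q 4/4 · (0,2)Q 5/5 · (0,3)Q 3/4
Row 1: (1,1)Q 5/5 · (1,2)Q 6/7 · (1,3)Q 4/7 · (1,4)P 2/4
Row 2: (2,2)Q 3/7 · (2,3)P 5/8 · (2,4)P 4/5
Row 3: (3,0)P 1/1 · (3,1)P 2/3 · (3,2)P 3/4 · (3,3)P 4/5 · (3,4)P 3/3
The smallest same-type fraction is 3/7 at (2,2), which reduces to 3/7. Any threshold above that leaves this agent unsatisfied.

3/7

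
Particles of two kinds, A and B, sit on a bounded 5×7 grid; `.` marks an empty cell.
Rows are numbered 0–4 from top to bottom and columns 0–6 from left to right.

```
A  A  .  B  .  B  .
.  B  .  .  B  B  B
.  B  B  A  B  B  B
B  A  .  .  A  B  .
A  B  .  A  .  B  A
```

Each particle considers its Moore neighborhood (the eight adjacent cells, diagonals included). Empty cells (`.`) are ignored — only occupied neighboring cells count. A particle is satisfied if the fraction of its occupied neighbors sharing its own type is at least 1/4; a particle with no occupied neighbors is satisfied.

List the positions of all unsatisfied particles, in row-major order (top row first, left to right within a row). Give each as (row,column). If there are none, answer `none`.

(3,1), (4,6)

Row 0: (0,0)A 1/2 satisfied · (0,1)A 1/2 satisfied · (0,3)B 1/1 satisfied · (0,5)B 3/3 satisfied
Row 1: (1,1)B 2/4 satisfied · (1,4)B 5/6 satisfied · (1,5)B 6/6 satisfied · (1,6)B 4/4 satisfied
Row 2: (2,1)B 3/4 satisfied · (2,2)B 2/4 satisfied · (2,3)A 1/4 satisfied · (2,4)B 4/6 satisfied · (2,5)B 6/7 satisfied · (2,6)B 4/4 satisfied
Row 3: (3,0)B 2/4 satisfied · (3,1)A 1/5 not · (3,4)A 2/6 satisfied · (3,5)B 4/6 satisfied
Row 4: (4,0)A 1/3 satisfied · (4,1)B 1/3 satisfied · (4,3)A 1/1 satisfied · (4,5)B 1/3 satisfied · (4,6)A 0/2 not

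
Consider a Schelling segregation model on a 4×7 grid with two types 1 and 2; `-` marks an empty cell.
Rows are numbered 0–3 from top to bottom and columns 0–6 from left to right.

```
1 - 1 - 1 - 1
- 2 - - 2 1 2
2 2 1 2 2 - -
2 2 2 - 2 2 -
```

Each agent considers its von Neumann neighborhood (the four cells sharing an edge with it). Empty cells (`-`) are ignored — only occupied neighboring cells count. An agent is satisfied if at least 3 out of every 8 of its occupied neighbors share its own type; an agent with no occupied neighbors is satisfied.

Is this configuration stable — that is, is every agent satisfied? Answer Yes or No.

No

(0,0)1 0/0 ok
(0,2)1 0/0 ok
(0,4)1 0/1 unhappy
(0,6)1 0/1 unhappy
(1,1)2 1/1 ok
(1,4)2 1/3 unhappy
(1,5)1 0/2 unhappy
(1,6)2 0/2 unhappy
(2,0)2 2/2 ok
(2,1)2 3/4 ok
(2,2)1 0/3 unhappy
(2,3)2 1/2 ok
(2,4)2 3/3 ok
(3,0)2 2/2 ok
(3,1)2 3/3 ok
(3,2)2 1/2 ok
(3,4)2 2/2 ok
(3,5)2 1/1 ok
For instance (0,4) has only 0/1 same-type neighbors, below 3/8.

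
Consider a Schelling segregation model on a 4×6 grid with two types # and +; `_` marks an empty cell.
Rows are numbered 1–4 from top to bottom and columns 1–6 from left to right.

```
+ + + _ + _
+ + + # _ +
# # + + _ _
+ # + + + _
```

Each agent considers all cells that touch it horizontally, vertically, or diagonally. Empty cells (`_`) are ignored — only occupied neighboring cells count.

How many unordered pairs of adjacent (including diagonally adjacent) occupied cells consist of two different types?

17

Scan each occupied cell's neighbors to the right and below (and the two forward diagonals) so each pair is counted once.
From row 1: 2 unlike of 12 pairs (running 2/12).
From row 2: 8 unlike of 13 pairs (running 10/25).
From row 3: 5 unlike of 14 pairs (running 15/39).
From row 4: 2 unlike of 4 pairs (running 17/43).
Total adjacent occupied pairs: 43; unlike-type pairs: 17.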